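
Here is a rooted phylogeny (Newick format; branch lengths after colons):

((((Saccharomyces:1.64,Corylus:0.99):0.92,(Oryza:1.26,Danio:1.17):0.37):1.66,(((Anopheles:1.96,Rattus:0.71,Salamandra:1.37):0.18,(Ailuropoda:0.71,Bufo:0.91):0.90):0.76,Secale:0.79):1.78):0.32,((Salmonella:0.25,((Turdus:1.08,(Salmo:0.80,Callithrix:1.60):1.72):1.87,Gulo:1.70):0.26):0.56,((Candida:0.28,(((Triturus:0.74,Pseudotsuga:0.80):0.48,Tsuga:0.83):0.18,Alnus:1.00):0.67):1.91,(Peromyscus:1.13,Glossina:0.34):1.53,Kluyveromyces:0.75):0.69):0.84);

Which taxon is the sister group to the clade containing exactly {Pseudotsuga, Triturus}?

Tsuga

The clade containing exactly {Pseudotsuga, Triturus} attaches to the tree at the node subtending ((Triturus,Pseudotsuga),Tsuga).
The other lineage descending from that same node — the sister group — is the single tip Tsuga.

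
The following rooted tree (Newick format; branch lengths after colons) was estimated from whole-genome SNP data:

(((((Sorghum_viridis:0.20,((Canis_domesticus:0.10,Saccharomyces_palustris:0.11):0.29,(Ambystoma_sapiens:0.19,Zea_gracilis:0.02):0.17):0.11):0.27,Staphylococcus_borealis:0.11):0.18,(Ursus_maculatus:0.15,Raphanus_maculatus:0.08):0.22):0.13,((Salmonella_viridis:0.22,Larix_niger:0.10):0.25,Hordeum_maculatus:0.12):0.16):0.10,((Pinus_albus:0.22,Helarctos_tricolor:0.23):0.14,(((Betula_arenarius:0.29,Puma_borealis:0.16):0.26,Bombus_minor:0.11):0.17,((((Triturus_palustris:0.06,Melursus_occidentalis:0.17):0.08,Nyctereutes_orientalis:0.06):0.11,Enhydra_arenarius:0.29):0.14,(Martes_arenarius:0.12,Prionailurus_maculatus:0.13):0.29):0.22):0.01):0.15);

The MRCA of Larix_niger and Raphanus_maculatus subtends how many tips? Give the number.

11

The MRCA of Larix_niger and Raphanus_maculatus is the node subtending ((((Sorghum_viridis,((Canis_domesticus,Saccharomyces_palustris),(Ambystoma_sapiens,Zea_gracilis))),Staphylococcus_borealis),(Ursus_maculatus,Raphanus_maculatus)),((Salmonella_viridis,Larix_niger),Hordeum_maculatus)).
That clade contains 11 terminal taxa: Ambystoma_sapiens, Canis_domesticus, Hordeum_maculatus, Larix_niger, Raphanus_maculatus, Saccharomyces_palustris, Salmonella_viridis, Sorghum_viridis, Staphylococcus_borealis, Ursus_maculatus, Zea_gracilis.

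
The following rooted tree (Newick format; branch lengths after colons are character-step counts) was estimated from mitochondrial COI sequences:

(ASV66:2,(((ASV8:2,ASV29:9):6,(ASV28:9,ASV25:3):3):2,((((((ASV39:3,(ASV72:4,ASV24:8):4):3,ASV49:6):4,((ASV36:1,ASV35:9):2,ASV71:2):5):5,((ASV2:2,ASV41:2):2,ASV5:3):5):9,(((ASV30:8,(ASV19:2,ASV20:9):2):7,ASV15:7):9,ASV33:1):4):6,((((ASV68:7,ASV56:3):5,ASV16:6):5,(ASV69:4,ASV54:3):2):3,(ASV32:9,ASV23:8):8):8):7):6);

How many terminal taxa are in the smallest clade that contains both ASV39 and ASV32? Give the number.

The MRCA of ASV39 and ASV32 is the node subtending ((((((ASV39,(ASV72,ASV24)),ASV49),((ASV36,ASV35),ASV71)),((ASV2,ASV41),ASV5)),(((ASV30,(ASV19,ASV20)),ASV15),ASV33)),((((ASV68,ASV56),ASV16),(ASV69,ASV54)),(ASV32,ASV23))).
That clade contains 22 terminal taxa: ASV15, ASV16, ASV19, ASV2, ASV20, ASV23, ASV24, ASV30, ASV32, ASV33, ASV35, ASV36, ASV39, ASV41, ASV49, ASV5, ASV54, ASV56, ASV68, ASV69, ASV71, ASV72.

22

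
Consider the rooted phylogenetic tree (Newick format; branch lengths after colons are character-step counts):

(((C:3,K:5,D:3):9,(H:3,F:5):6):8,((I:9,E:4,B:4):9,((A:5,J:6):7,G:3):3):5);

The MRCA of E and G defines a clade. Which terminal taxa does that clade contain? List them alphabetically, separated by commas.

Tracing E: it sits inside (I,E,B).
Tracing G: it sits inside ((A,J),G).
The smallest clade enclosing both is ((I,E,B),((A,J),G)); the answer is its 6 terminal taxa in alphabetical order.

A, B, E, G, I, J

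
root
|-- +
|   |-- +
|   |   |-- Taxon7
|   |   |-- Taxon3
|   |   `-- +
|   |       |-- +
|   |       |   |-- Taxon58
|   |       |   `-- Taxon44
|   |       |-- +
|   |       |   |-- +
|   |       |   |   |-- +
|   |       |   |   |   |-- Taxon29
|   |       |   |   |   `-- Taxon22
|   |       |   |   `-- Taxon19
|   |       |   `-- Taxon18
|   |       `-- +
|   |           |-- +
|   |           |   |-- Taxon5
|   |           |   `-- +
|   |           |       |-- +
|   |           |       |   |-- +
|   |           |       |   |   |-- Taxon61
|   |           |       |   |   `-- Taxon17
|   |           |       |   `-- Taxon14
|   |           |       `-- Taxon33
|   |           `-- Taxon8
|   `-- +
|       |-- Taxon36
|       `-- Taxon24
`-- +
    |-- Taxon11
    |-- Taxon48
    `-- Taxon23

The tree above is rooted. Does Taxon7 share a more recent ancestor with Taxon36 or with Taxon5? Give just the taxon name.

The MRCA of Taxon7 and Taxon5 subtends (Taxon7,Taxon3,((Taxon58,Taxon44),(((Taxon29,Taxon22),Taxon19),Taxon18),((Taxon5,(((Taxon61,Taxon17),Taxon14),Taxon33)),Taxon8))) (14 taxa).
The MRCA of Taxon7 and Taxon36 subtends ((Taxon7,Taxon3,((Taxon58,Taxon44),(((Taxon29,Taxon22),Taxon19),Taxon18),((Taxon5,(((Taxon61,Taxon17),Taxon14),Taxon33)),Taxon8))),(Taxon36,Taxon24)) (16 taxa).
The first is nested inside the second, so Taxon7 shares a more recent common ancestor with Taxon5.

Taxon5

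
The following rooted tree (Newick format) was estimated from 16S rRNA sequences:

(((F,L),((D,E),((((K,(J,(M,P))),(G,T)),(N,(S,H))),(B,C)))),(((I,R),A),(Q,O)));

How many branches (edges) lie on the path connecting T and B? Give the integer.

6

The MRCA of T and B is the node subtending ((((K,(J,(M,P))),(G,T)),(N,(S,H))),(B,C)).
From T up to that node: 4 branches. From B up to the same node: 2 branches. Total: 4 + 2 = 6.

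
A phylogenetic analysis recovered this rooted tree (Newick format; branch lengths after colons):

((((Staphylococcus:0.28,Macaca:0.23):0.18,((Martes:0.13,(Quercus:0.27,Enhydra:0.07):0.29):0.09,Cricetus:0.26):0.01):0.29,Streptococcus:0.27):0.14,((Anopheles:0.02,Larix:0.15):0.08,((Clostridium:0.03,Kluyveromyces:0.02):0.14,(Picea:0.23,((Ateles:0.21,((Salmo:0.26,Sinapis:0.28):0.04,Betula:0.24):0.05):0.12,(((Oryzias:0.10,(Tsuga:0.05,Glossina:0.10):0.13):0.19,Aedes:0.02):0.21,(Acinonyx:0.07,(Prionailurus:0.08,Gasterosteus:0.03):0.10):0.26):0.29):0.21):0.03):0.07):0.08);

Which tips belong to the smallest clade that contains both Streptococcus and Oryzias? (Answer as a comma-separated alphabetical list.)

Acinonyx, Aedes, Anopheles, Ateles, Betula, Clostridium, Cricetus, Enhydra, Gasterosteus, Glossina, Kluyveromyces, Larix, Macaca, Martes, Oryzias, Picea, Prionailurus, Quercus, Salmo, Sinapis, Staphylococcus, Streptococcus, Tsuga

Tracing Streptococcus: it sits inside (((Staphylococcus,Macaca),((Martes,(Quercus,Enhydra)),Cricetus)),Streptococcus).
Tracing Oryzias: it sits inside (Oryzias,(Tsuga,Glossina)).
The smallest clade enclosing both is the whole tree (their MRCA is the root), so the answer is all 23 tips in alphabetical order.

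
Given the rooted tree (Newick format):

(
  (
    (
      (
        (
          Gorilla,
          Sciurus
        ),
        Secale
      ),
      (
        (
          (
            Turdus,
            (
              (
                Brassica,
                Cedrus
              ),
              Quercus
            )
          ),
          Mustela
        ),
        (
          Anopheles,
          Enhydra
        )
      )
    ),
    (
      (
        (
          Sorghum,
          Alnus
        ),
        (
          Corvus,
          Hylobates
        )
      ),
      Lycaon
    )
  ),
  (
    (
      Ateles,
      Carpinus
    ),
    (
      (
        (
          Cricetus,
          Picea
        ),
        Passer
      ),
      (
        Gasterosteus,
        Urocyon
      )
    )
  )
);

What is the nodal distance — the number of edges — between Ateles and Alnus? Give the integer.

The MRCA of Ateles and Alnus is the root of the tree.
From Ateles up to that node: 3 branches. From Alnus up to the same node: 5 branches. Total: 3 + 5 = 8.

8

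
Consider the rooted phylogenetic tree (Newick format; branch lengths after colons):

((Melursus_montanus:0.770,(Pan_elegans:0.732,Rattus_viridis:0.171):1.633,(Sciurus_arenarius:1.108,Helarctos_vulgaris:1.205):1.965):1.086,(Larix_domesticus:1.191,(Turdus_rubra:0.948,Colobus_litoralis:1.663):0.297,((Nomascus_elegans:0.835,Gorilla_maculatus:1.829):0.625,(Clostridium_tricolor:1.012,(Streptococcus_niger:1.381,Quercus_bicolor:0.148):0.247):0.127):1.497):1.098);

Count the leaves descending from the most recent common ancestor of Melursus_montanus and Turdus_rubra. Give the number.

The MRCA of Melursus_montanus and Turdus_rubra is the root, so the clade is the entire tree.
That clade contains 13 terminal taxa: Clostridium_tricolor, Colobus_litoralis, Gorilla_maculatus, Helarctos_vulgaris, Larix_domesticus, Melursus_montanus, Nomascus_elegans, Pan_elegans, Quercus_bicolor, Rattus_viridis, Sciurus_arenarius, Streptococcus_niger, Turdus_rubra.

13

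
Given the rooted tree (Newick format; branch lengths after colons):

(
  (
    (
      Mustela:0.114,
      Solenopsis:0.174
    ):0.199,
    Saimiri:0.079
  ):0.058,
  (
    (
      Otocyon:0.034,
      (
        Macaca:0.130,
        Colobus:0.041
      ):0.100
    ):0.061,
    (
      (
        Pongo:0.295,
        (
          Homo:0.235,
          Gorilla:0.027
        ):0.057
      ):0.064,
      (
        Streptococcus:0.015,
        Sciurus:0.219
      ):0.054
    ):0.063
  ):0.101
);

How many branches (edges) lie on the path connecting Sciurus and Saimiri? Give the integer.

6

The MRCA of Sciurus and Saimiri is the root of the tree.
From Sciurus up to that node: 4 branches. From Saimiri up to the same node: 2 branches. Total: 4 + 2 = 6.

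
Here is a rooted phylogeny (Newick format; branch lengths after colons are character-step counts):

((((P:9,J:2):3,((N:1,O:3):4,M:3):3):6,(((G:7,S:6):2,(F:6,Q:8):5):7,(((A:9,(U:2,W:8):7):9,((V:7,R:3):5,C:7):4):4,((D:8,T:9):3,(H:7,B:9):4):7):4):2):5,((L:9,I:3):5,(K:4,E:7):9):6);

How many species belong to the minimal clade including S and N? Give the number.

The MRCA of S and N is the node subtending (((P,J),((N,O),M)),(((G,S),(F,Q)),(((A,(U,W)),((V,R),C)),((D,T),(H,B))))).
That clade contains 19 terminal taxa: A, B, C, D, F, G, H, J, M, N, O, P, Q, R, S, T, U, V, W.

19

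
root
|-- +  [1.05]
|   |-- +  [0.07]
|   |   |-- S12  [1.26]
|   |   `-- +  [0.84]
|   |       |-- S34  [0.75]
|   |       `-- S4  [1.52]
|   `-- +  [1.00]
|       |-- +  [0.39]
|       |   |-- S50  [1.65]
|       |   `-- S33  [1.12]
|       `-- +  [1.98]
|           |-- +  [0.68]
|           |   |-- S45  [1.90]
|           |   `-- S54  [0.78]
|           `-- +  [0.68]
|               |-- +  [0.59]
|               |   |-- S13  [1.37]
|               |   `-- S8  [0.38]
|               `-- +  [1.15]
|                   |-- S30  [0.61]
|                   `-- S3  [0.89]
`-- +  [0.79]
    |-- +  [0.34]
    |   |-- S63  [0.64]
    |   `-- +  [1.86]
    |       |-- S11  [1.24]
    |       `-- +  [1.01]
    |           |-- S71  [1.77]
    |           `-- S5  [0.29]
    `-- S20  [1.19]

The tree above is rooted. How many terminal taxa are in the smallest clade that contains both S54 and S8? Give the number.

6

The MRCA of S54 and S8 is the node subtending ((S45,S54),((S13,S8),(S30,S3))).
That clade contains 6 terminal taxa: S13, S3, S30, S45, S54, S8.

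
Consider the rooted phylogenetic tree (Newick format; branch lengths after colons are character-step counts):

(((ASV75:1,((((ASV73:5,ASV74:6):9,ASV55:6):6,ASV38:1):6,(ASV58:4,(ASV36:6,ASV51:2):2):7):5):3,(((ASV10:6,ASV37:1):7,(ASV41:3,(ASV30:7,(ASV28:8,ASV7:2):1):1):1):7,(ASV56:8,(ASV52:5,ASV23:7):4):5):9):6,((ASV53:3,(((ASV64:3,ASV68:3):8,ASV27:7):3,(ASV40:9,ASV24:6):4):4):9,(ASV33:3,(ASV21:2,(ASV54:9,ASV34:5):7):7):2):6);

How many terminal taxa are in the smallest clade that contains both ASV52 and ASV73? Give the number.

17

The MRCA of ASV52 and ASV73 is the node subtending ((ASV75,((((ASV73,ASV74),ASV55),ASV38),(ASV58,(ASV36,ASV51)))),(((ASV10,ASV37),(ASV41,(ASV30,(ASV28,ASV7)))),(ASV56,(ASV52,ASV23)))).
That clade contains 17 terminal taxa: ASV10, ASV23, ASV28, ASV30, ASV36, ASV37, ASV38, ASV41, ASV51, ASV52, ASV55, ASV56, ASV58, ASV7, ASV73, ASV74, ASV75.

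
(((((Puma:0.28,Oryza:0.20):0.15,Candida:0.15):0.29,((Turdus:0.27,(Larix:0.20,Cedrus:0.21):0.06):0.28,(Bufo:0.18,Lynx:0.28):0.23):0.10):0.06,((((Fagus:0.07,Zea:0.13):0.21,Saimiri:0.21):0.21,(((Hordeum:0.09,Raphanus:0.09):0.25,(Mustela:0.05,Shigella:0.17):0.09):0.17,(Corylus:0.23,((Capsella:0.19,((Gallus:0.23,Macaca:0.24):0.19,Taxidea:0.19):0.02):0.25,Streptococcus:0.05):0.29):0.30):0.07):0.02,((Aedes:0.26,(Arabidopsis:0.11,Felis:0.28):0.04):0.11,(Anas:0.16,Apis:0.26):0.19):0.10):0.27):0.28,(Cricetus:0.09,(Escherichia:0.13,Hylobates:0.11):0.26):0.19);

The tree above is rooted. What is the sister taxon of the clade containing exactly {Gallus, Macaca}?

The clade containing exactly {Gallus, Macaca} attaches to the tree at the node subtending ((Gallus,Macaca),Taxidea).
The other lineage descending from that same node — the sister group — is the single tip Taxidea.

Taxidea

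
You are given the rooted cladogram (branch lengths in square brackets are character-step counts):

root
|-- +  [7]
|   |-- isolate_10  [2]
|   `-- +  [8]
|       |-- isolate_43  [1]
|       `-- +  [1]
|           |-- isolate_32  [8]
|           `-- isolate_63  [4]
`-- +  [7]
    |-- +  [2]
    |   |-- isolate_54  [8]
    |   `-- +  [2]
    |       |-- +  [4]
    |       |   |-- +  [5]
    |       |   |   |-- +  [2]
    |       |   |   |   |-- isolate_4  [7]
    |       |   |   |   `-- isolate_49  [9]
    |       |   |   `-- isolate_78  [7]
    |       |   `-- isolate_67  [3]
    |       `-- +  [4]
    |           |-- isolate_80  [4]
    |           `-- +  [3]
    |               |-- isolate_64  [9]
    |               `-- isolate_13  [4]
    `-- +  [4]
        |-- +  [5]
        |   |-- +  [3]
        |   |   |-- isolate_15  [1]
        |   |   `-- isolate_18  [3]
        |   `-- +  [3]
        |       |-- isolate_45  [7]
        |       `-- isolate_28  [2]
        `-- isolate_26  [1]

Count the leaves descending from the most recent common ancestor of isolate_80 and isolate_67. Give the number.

7

The MRCA of isolate_80 and isolate_67 is the node subtending ((((isolate_4,isolate_49),isolate_78),isolate_67),(isolate_80,(isolate_64,isolate_13))).
That clade contains 7 terminal taxa: isolate_13, isolate_4, isolate_49, isolate_64, isolate_67, isolate_78, isolate_80.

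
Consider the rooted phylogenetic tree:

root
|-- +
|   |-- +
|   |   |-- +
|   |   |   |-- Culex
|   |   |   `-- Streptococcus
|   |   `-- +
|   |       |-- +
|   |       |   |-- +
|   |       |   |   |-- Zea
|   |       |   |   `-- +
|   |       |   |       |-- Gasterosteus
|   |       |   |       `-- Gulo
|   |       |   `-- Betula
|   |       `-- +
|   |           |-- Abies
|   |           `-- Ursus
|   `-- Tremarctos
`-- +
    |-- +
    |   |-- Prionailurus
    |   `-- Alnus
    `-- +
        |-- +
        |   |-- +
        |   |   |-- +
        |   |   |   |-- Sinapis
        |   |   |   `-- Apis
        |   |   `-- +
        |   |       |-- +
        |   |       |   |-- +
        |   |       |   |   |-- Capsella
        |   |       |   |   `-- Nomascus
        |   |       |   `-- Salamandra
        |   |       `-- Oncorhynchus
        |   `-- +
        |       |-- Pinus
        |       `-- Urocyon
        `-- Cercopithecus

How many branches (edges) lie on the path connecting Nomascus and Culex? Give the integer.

12

The MRCA of Nomascus and Culex is the root of the tree.
From Nomascus up to that node: 8 branches. From Culex up to the same node: 4 branches. Total: 8 + 4 = 12.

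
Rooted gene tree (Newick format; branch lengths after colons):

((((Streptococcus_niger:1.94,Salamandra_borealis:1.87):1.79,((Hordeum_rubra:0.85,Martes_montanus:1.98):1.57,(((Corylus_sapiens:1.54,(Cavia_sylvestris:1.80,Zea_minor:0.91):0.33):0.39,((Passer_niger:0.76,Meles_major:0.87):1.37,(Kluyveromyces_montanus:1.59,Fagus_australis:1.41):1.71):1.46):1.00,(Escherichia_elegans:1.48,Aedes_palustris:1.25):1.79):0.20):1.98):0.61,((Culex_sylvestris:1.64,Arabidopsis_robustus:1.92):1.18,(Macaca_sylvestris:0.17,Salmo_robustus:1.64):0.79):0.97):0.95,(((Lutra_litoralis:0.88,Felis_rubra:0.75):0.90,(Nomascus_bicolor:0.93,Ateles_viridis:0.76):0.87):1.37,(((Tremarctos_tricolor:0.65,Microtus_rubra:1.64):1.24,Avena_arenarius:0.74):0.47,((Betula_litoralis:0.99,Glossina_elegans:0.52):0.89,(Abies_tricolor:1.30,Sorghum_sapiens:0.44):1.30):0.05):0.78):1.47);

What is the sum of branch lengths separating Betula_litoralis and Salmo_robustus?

The path runs Betula_litoralis → … → MRCA → … → Salmo_robustus; the MRCA is the root of the tree.
Branch lengths along that path: 0.99 + 0.89 + 0.05 + 0.78 + 1.47 + 0.95 + 0.97 + 0.79 + 1.64 = 8.53.

8.53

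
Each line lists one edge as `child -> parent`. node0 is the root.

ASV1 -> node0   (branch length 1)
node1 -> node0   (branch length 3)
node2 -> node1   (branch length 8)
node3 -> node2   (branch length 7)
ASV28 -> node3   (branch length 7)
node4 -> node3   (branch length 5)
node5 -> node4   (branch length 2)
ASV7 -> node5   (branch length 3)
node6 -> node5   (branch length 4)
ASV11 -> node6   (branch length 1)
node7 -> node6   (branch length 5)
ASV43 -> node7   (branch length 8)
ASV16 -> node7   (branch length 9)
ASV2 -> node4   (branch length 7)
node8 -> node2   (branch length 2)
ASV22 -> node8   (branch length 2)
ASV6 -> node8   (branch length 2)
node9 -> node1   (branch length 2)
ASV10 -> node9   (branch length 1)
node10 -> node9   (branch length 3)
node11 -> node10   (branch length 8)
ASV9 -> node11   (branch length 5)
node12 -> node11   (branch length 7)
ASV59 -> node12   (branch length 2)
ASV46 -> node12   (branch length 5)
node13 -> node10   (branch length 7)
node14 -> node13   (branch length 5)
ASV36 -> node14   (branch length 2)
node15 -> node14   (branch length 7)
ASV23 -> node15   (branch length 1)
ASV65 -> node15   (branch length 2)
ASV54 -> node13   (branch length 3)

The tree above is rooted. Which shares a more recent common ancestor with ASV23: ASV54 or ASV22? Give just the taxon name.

ASV54

The MRCA of ASV23 and ASV54 subtends ((ASV36,(ASV23,ASV65)),ASV54) (4 taxa).
The MRCA of ASV23 and ASV22 subtends (((ASV28,((ASV7,(ASV11,(ASV43,ASV16))),ASV2)),(ASV22,ASV6)),(ASV10,((ASV9,(ASV59,ASV46)),((ASV36,(ASV23,ASV65)),ASV54)))) (16 taxa).
The first is nested inside the second, so ASV23 shares a more recent common ancestor with ASV54.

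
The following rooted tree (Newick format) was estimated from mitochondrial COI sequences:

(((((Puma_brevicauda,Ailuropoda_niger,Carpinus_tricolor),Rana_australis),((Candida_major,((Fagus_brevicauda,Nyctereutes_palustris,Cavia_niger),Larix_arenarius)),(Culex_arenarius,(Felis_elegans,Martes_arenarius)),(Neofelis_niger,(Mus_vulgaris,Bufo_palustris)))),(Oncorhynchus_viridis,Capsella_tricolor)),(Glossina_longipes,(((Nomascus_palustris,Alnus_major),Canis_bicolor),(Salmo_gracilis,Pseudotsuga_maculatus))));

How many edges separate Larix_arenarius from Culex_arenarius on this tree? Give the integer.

The MRCA of Larix_arenarius and Culex_arenarius is the node subtending ((Candida_major,((Fagus_brevicauda,Nyctereutes_palustris,Cavia_niger),Larix_arenarius)),(Culex_arenarius,(Felis_elegans,Martes_arenarius)),(Neofelis_niger,(Mus_vulgaris,Bufo_palustris))).
From Larix_arenarius up to that node: 3 branches. From Culex_arenarius up to the same node: 2 branches. Total: 3 + 2 = 5.

5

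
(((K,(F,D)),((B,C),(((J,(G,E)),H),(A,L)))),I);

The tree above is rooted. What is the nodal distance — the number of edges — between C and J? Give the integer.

The MRCA of C and J is the node subtending ((B,C),(((J,(G,E)),H),(A,L))).
From C up to that node: 2 branches. From J up to the same node: 4 branches. Total: 2 + 4 = 6.

6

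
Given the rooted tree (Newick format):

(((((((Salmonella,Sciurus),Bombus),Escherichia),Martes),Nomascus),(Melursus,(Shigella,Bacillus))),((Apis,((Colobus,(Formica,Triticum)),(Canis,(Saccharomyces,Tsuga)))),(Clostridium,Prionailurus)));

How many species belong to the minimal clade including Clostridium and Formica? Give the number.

9

The MRCA of Clostridium and Formica is the node subtending ((Apis,((Colobus,(Formica,Triticum)),(Canis,(Saccharomyces,Tsuga)))),(Clostridium,Prionailurus)).
That clade contains 9 terminal taxa: Apis, Canis, Clostridium, Colobus, Formica, Prionailurus, Saccharomyces, Triticum, Tsuga.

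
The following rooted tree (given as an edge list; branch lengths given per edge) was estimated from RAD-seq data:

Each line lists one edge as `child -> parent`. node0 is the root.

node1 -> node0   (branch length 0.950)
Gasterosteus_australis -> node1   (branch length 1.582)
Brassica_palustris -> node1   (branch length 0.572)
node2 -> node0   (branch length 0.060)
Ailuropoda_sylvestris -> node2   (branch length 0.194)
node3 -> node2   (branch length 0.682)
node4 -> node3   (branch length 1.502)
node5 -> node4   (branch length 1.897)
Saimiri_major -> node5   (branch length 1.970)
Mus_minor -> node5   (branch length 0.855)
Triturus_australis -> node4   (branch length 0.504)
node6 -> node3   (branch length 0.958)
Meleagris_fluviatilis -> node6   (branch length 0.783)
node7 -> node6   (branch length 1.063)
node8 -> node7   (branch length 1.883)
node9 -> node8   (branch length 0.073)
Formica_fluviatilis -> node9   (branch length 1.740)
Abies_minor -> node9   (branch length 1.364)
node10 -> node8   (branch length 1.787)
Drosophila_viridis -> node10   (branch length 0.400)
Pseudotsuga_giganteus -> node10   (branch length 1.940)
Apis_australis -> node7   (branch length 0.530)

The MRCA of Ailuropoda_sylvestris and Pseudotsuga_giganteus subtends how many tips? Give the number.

10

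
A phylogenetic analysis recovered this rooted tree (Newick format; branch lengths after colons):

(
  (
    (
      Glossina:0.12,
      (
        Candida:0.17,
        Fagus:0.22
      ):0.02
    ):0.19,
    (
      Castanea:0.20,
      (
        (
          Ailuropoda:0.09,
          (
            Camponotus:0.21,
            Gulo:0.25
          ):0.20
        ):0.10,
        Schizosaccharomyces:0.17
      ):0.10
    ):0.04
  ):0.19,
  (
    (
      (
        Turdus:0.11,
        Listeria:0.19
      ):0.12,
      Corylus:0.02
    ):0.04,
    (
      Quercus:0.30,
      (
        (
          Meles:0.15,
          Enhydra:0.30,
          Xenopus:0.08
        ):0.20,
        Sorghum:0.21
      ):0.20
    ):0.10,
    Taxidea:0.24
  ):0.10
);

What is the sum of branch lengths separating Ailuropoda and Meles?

1.27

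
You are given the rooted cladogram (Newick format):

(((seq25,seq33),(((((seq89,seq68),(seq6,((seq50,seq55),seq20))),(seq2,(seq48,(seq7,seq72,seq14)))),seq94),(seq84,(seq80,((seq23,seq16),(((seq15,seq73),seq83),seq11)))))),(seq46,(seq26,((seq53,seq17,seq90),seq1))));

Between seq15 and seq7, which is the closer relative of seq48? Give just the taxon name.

The MRCA of seq48 and seq7 subtends (seq48,(seq7,seq72,seq14)) (4 taxa).
The MRCA of seq48 and seq15 subtends (((((seq89,seq68),(seq6,((seq50,seq55),seq20))),(seq2,(seq48,(seq7,seq72,seq14)))),seq94),(seq84,(seq80,((seq23,seq16),(((seq15,seq73),seq83),seq11))))) (20 taxa).
The first is nested inside the second, so seq48 shares a more recent common ancestor with seq7.

seq7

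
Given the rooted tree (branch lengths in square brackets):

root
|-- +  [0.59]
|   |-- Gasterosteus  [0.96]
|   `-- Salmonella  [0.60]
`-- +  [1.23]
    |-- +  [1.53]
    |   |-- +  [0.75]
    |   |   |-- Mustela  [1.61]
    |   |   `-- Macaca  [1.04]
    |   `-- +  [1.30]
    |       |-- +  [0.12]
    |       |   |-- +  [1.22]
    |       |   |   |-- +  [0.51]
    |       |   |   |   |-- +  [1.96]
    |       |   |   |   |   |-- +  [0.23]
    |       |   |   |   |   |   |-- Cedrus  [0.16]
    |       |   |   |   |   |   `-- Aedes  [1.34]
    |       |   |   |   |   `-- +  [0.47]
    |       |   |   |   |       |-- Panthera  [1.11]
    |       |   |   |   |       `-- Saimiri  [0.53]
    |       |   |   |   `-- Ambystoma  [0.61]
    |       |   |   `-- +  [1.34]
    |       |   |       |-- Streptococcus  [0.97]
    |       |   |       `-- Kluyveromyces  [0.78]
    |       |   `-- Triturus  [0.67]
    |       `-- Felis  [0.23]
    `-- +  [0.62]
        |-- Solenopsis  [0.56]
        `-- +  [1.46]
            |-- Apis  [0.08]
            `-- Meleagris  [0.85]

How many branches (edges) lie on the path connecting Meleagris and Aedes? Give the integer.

11

The MRCA of Meleagris and Aedes is the node subtending (((Mustela,Macaca),((((((Cedrus,Aedes),(Panthera,Saimiri)),Ambystoma),(Streptococcus,Kluyveromyces)),Triturus),Felis)),(Solenopsis,(Apis,Meleagris))).
From Meleagris up to that node: 3 branches. From Aedes up to the same node: 8 branches. Total: 3 + 8 = 11.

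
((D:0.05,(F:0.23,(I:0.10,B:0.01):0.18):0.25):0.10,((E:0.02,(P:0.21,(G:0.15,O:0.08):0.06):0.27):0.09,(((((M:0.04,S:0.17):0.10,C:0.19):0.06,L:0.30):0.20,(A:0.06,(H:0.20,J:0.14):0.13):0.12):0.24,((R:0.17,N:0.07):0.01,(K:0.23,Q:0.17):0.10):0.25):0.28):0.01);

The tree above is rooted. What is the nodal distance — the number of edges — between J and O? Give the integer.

9

The MRCA of J and O is the node subtending ((E,(P,(G,O))),(((((M,S),C),L),(A,(H,J))),((R,N),(K,Q)))).
From J up to that node: 5 branches. From O up to the same node: 4 branches. Total: 5 + 4 = 9.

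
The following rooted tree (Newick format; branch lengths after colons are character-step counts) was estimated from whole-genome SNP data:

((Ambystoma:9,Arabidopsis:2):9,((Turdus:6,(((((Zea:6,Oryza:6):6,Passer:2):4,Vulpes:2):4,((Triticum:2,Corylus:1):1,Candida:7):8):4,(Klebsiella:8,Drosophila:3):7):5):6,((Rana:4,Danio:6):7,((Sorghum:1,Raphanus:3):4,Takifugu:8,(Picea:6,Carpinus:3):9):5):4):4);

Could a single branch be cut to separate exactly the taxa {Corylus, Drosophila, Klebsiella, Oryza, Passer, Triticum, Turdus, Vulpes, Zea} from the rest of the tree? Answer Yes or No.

No

The MRCA of the listed taxa subtends (Turdus,(((((Zea,Oryza),Passer),Vulpes),((Triticum,Corylus),Candida)),(Klebsiella,Drosophila))).
That clade also contains Candida, which is not in the proposed group, so the group is not monophyletic.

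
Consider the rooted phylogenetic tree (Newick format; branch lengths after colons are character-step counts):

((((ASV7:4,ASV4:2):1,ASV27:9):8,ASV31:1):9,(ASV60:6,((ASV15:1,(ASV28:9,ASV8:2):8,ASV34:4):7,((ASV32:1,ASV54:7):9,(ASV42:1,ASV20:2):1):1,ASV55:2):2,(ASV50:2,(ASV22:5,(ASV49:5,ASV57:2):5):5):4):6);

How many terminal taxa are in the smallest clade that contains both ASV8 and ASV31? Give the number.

18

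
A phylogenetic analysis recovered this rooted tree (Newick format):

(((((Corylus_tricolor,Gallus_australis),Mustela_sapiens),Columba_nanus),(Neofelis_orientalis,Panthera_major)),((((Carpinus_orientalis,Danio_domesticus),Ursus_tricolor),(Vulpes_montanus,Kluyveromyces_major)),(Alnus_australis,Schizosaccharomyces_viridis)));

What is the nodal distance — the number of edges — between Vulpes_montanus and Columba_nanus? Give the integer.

The MRCA of Vulpes_montanus and Columba_nanus is the root of the tree.
From Vulpes_montanus up to that node: 4 branches. From Columba_nanus up to the same node: 3 branches. Total: 4 + 3 = 7.

7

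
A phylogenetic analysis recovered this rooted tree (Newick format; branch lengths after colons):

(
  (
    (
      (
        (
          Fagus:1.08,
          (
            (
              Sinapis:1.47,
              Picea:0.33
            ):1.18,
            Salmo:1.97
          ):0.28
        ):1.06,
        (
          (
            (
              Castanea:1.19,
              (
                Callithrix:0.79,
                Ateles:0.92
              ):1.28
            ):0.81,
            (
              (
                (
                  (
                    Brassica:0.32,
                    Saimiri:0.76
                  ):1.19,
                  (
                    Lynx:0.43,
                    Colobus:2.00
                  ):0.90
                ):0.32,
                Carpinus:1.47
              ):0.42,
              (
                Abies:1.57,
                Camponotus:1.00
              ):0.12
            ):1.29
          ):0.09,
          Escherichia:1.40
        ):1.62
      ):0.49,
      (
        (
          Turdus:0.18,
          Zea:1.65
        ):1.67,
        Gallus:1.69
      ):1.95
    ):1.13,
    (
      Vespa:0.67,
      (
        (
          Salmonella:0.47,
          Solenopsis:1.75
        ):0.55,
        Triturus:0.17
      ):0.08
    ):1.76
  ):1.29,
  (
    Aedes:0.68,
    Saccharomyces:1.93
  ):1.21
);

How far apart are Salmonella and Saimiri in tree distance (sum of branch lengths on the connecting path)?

The path runs Salmonella → … → MRCA → … → Saimiri; the MRCA is the node subtending ((((Fagus,((Sinapis,Picea),Salmo)),(((Castanea,(Callithrix,Ateles)),((((Brassica,Saimiri),(Lynx,Colobus)),Carpinus),(Abies,Camponotus))),Escherichia)),((Turdus,Zea),Gallus)),(Vespa,((Salmonella,Solenopsis),Triturus))).
Branch lengths along that path: 0.47 + 0.55 + 0.08 + 1.76 + 1.13 + 0.49 + 1.62 + 0.09 + 1.29 + 0.42 + 0.32 + 1.19 + 0.76 = 10.17.

10.17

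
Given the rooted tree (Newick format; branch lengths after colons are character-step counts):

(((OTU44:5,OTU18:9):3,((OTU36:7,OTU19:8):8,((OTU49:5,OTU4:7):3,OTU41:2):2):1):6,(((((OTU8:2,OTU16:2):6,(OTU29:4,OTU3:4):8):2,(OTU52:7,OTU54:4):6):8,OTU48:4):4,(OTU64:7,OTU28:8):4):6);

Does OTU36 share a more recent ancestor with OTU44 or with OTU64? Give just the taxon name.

OTU44

The MRCA of OTU36 and OTU44 subtends ((OTU44,OTU18),((OTU36,OTU19),((OTU49,OTU4),OTU41))) (7 taxa).
The MRCA of OTU36 and OTU64 is the root, subtending the entire tree (16 taxa).
The first is nested inside the second, so OTU36 shares a more recent common ancestor with OTU44.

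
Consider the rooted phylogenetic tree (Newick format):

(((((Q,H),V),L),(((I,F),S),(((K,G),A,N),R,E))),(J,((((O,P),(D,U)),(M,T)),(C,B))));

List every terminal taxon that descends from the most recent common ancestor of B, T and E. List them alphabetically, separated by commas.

A, B, C, D, E, F, G, H, I, J, K, L, M, N, O, P, Q, R, S, T, U, V

Tracing B: it sits inside (C,B).
Tracing T: it sits inside (M,T).
Tracing E: it sits inside (((K,G),A,N),R,E).
The smallest clade enclosing all 3 is the whole tree (their MRCA is the root), so the answer is all 22 tips in alphabetical order.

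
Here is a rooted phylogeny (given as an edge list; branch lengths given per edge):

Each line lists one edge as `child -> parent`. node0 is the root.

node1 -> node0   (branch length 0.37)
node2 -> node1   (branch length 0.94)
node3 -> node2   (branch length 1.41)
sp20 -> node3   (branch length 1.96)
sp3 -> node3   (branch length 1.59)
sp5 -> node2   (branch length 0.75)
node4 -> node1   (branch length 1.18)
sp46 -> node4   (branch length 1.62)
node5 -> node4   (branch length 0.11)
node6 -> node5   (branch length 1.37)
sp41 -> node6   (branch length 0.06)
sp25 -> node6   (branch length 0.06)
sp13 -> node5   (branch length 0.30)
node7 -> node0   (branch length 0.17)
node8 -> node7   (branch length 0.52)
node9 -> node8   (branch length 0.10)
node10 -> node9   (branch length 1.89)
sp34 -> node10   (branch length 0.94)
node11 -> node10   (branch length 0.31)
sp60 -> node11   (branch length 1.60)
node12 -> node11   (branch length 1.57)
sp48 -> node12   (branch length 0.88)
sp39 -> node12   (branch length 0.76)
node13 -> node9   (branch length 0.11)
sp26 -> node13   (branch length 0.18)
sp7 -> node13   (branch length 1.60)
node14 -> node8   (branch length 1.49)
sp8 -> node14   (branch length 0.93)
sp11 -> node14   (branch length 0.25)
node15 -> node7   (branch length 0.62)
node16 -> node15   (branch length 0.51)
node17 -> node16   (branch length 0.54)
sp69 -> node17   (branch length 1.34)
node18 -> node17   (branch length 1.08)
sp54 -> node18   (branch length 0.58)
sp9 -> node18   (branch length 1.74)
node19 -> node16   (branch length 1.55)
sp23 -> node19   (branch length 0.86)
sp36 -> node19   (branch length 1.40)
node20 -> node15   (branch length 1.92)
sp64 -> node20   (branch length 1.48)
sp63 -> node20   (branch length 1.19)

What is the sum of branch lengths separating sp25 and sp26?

4.17

The path runs sp25 → … → MRCA → … → sp26; the MRCA is the root of the tree.
Branch lengths along that path: 0.06 + 1.37 + 0.11 + 1.18 + 0.37 + 0.17 + 0.52 + 0.10 + 0.11 + 0.18 = 4.17.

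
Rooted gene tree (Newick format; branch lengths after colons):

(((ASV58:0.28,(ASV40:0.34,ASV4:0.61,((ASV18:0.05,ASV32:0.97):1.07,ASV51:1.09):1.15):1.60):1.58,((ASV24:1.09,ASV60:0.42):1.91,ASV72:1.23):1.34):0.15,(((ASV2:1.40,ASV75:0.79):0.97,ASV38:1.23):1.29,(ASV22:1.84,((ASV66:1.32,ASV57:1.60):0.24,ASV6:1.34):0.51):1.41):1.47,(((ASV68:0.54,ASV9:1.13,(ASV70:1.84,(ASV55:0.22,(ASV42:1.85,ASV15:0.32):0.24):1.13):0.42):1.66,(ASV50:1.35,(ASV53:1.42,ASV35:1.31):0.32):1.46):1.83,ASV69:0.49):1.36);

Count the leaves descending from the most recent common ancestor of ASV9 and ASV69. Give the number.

10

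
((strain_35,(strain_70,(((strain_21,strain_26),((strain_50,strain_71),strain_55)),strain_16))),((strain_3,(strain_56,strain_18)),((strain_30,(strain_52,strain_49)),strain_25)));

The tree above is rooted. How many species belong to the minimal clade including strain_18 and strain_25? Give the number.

The MRCA of strain_18 and strain_25 is the node subtending ((strain_3,(strain_56,strain_18)),((strain_30,(strain_52,strain_49)),strain_25)).
That clade contains 7 terminal taxa: strain_18, strain_25, strain_3, strain_30, strain_49, strain_52, strain_56.

7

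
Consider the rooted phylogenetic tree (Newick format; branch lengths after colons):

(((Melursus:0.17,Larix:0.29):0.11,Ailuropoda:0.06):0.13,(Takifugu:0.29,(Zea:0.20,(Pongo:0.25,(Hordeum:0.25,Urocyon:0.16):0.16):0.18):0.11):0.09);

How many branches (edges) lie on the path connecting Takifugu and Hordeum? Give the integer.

5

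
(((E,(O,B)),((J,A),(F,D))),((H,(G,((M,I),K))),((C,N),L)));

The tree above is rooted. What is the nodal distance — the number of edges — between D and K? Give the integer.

The MRCA of D and K is the root of the tree.
From D up to that node: 4 branches. From K up to the same node: 5 branches. Total: 4 + 5 = 9.

9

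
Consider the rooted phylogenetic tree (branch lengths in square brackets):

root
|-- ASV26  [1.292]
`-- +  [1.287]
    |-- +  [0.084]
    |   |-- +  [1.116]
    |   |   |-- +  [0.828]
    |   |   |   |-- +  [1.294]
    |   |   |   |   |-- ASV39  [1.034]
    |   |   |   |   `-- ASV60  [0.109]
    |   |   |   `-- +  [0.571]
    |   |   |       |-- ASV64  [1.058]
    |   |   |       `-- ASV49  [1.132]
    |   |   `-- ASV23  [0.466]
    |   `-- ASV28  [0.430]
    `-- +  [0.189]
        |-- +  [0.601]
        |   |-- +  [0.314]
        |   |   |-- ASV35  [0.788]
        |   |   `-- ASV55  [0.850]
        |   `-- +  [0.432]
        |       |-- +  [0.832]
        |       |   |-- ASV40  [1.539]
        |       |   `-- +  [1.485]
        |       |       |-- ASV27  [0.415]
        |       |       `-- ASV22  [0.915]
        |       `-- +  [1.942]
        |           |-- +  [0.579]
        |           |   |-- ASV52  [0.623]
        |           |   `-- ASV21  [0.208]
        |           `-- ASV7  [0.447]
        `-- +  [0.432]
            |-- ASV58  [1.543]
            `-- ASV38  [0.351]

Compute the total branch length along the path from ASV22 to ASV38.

5.048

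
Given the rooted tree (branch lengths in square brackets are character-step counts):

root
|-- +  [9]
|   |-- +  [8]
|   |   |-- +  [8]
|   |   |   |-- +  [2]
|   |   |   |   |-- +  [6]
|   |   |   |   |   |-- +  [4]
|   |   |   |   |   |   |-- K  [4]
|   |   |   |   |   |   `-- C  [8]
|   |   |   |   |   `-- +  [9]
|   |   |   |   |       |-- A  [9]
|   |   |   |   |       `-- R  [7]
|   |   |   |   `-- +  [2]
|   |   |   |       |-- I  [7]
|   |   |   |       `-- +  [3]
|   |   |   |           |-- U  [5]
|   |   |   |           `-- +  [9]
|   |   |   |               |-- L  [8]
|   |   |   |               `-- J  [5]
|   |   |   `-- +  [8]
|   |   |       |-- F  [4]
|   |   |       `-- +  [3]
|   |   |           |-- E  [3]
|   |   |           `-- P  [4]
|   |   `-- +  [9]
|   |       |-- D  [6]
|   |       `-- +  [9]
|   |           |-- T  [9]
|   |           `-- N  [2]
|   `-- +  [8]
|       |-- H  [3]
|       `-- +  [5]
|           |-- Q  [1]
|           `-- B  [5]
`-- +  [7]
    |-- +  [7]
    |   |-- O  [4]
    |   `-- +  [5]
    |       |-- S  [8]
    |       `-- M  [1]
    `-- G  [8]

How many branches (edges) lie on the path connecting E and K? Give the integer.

7

The MRCA of E and K is the node subtending ((((K,C),(A,R)),(I,(U,(L,J)))),(F,(E,P))).
From E up to that node: 3 branches. From K up to the same node: 4 branches. Total: 3 + 4 = 7.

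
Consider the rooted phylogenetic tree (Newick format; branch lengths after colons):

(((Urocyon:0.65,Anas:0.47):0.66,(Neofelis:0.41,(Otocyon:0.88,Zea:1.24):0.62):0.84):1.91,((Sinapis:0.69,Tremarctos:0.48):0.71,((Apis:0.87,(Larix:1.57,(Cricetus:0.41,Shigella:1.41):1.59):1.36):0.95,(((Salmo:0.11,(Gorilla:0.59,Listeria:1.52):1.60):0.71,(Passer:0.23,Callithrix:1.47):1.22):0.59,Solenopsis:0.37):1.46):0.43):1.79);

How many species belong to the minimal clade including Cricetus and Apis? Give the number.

4

The MRCA of Cricetus and Apis is the node subtending (Apis,(Larix,(Cricetus,Shigella))).
That clade contains 4 terminal taxa: Apis, Cricetus, Larix, Shigella.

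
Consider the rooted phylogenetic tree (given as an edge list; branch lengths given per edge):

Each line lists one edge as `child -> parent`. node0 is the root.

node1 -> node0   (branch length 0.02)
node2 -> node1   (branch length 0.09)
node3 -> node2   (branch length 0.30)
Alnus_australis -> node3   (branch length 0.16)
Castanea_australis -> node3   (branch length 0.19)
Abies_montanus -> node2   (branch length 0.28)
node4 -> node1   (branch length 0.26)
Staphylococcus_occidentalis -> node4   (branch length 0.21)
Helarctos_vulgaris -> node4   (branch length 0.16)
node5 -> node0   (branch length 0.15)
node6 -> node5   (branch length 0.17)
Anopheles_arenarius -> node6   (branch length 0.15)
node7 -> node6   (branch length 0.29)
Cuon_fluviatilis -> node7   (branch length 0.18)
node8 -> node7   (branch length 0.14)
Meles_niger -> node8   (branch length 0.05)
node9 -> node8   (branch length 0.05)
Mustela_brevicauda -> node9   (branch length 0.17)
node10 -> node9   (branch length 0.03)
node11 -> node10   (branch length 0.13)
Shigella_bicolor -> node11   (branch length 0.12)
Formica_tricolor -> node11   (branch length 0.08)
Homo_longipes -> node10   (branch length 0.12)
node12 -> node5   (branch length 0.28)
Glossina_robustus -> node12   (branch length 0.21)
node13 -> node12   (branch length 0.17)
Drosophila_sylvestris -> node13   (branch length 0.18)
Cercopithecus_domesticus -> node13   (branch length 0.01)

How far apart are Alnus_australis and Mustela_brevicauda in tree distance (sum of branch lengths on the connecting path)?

1.54

The path runs Alnus_australis → … → MRCA → … → Mustela_brevicauda; the MRCA is the root of the tree.
Branch lengths along that path: 0.16 + 0.30 + 0.09 + 0.02 + 0.15 + 0.17 + 0.29 + 0.14 + 0.05 + 0.17 = 1.54.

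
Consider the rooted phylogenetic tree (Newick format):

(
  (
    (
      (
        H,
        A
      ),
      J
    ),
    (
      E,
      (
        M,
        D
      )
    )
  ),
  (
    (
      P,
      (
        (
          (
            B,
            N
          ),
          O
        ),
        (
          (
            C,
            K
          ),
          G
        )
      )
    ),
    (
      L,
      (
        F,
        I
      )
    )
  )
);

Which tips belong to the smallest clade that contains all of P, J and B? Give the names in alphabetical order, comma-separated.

Tracing P: it sits inside (P,(((B,N),O),((C,K),G))).
Tracing J: it sits inside ((H,A),J).
Tracing B: it sits inside (B,N).
The smallest clade enclosing all 3 is the whole tree (their MRCA is the root), so the answer is all 16 tips in alphabetical order.

A, B, C, D, E, F, G, H, I, J, K, L, M, N, O, P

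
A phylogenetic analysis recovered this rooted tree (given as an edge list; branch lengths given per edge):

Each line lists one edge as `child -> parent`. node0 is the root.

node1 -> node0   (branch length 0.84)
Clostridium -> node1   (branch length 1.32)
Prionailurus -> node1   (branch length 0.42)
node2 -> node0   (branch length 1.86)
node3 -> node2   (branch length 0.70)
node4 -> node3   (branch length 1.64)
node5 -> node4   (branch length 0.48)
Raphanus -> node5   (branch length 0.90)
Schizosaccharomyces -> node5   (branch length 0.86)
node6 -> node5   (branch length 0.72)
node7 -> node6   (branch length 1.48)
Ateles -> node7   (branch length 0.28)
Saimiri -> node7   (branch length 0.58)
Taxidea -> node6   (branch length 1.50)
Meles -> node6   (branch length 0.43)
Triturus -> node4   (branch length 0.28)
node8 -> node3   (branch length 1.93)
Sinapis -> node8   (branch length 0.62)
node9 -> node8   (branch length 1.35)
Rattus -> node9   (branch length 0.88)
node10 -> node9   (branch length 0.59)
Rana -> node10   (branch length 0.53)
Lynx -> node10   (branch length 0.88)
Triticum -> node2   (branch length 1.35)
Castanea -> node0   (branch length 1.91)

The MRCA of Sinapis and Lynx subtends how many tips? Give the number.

4

The MRCA of Sinapis and Lynx is the node subtending (Sinapis,(Rattus,(Rana,Lynx))).
That clade contains 4 terminal taxa: Lynx, Rana, Rattus, Sinapis.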